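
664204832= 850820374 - 186615542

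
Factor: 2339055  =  3^2*5^1*59^1*881^1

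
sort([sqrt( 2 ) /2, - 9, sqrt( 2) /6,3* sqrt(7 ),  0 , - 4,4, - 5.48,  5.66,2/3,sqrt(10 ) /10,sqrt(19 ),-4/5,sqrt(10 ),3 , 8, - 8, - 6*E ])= [-6*E, - 9,-8, - 5.48, - 4, - 4/5,  0,sqrt(2)/6, sqrt( 10 ) /10, 2/3,sqrt( 2) /2,  3 , sqrt(10 ),4, sqrt ( 19 ),5.66, 3 * sqrt(7 ),8]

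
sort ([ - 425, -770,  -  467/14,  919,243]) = [ - 770,-425,-467/14,243,919]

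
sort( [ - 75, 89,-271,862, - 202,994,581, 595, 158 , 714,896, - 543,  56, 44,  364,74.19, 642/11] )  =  [ - 543, - 271, -202,-75,44, 56, 642/11,74.19, 89,158,364,581 , 595,714,862,896,994 ] 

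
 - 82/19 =  -  5 + 13/19  =  - 4.32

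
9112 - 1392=7720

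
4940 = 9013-4073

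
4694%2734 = 1960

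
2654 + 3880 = 6534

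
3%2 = 1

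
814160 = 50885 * 16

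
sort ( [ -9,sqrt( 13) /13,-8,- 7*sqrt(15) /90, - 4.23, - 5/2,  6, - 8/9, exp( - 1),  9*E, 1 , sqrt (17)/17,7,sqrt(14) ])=[ - 9, - 8, - 4.23, - 5/2 ,-8/9,-7*sqrt(15)/90, sqrt(17)/17, sqrt ( 13)/13,exp ( - 1),1, sqrt (14), 6,7,  9*E ]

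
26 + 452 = 478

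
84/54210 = 14/9035 = 0.00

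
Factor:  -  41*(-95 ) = 3895 = 5^1*19^1*41^1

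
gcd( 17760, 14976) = 96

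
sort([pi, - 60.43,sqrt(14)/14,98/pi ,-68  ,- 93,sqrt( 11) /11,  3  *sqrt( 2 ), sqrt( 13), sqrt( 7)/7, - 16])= [-93, - 68,-60.43, - 16, sqrt(14)/14,sqrt(11)/11,sqrt( 7 ) /7 , pi, sqrt( 13),3* sqrt (2), 98/pi]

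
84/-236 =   -  1  +  38/59 = -  0.36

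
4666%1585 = 1496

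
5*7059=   35295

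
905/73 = 12 + 29/73 = 12.40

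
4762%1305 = 847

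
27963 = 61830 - 33867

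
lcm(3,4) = 12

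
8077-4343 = 3734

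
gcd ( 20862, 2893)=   1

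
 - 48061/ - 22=48061/22 = 2184.59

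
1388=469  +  919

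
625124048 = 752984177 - 127860129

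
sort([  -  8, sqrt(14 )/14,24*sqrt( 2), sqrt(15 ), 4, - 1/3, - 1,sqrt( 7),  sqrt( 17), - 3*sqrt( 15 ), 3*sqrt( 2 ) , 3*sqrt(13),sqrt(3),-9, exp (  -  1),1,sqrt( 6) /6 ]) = [  -  3*sqrt (15), - 9,-8 ,-1,-1/3,sqrt( 14 )/14, exp(  -  1),sqrt (6 )/6, 1, sqrt( 3 ),sqrt( 7) , sqrt( 15 ),  4, sqrt(17), 3*sqrt( 2 ),3*sqrt( 13 ), 24 * sqrt ( 2) ] 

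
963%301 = 60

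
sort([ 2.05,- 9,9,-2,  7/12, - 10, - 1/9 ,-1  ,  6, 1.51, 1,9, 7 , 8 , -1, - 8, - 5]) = [ - 10 , - 9, - 8,-5, - 2,-1, - 1,-1/9, 7/12 , 1, 1.51,  2.05, 6  ,  7,8 , 9,  9] 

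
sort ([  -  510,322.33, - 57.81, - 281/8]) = [ - 510, - 57.81, - 281/8,322.33]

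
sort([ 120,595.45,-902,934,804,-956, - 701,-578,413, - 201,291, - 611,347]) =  [  -  956, - 902,  -  701, - 611,-578,-201,120, 291,347, 413,595.45,804,934 ]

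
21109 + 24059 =45168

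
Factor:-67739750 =-2^1*5^3 * 13^1*19^1  *  1097^1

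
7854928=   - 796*( - 9868)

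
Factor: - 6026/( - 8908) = 2^( - 1)*17^( - 1)*23^1 = 23/34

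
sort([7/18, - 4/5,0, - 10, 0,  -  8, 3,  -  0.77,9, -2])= [ - 10,  -  8,- 2, - 4/5, - 0.77, 0,0,7/18,3 , 9]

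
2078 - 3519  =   - 1441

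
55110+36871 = 91981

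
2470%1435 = 1035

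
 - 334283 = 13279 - 347562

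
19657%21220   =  19657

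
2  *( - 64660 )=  - 129320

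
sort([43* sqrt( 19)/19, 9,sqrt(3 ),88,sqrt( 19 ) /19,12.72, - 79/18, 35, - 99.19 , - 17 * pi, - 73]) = [ - 99.19  ,-73, - 17 * pi, - 79/18,  sqrt (19 ) /19,sqrt( 3 ),9 , 43*sqrt( 19) /19,12.72, 35,  88]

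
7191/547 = 13 + 80/547= 13.15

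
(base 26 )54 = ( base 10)134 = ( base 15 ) 8e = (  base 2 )10000110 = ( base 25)59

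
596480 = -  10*( - 59648 ) 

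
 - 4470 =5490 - 9960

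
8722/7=1246 = 1246.00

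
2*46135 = 92270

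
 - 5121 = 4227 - 9348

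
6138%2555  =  1028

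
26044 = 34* 766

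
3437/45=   76+17/45=76.38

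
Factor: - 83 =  -83^1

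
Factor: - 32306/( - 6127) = 2^1*11^ (- 1) * 29^1 =58/11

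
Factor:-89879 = -17^2*311^1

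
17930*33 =591690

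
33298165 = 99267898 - 65969733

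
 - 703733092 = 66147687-769880779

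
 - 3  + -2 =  - 5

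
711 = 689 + 22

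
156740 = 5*31348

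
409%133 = 10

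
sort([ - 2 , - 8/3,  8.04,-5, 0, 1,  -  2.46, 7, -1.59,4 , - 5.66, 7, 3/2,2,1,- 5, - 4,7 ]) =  [  -  5.66,-5,  -  5,  -  4, - 8/3,-2.46, - 2,-1.59,0,1, 1,3/2, 2, 4, 7 , 7 , 7,8.04 ]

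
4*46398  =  185592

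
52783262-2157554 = 50625708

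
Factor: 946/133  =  2^1*7^(-1) * 11^1 * 19^(-1 )*43^1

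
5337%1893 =1551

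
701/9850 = 701/9850 = 0.07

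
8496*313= 2659248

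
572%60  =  32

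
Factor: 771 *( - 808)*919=-572507592 = - 2^3* 3^1*101^1*257^1*919^1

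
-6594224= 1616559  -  8210783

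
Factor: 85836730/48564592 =2^( - 3)*5^1* 7^2 * 23^ ( - 1)*283^1*619^1*131969^( - 1) = 42918365/24282296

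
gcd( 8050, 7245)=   805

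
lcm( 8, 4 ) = 8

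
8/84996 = 2/21249 = 0.00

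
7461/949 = 7 + 818/949 =7.86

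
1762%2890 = 1762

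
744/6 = 124 =124.00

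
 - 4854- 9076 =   -  13930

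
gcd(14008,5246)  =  2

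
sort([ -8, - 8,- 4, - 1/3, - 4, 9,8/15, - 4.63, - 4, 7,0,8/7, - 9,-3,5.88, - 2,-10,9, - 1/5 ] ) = [ - 10 ,-9, - 8, - 8, - 4.63,-4, - 4,-4, - 3,-2,-1/3, - 1/5 , 0,8/15,8/7,5.88 , 7, 9, 9 ] 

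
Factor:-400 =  - 2^4*5^2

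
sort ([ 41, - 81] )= [ - 81, 41 ] 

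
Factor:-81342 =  - 2^1*3^2* 4519^1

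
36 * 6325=227700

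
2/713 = 2/713 =0.00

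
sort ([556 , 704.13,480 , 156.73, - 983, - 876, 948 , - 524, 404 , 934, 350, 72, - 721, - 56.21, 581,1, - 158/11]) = [ - 983, - 876, - 721, - 524, - 56.21,-158/11, 1 , 72, 156.73, 350, 404, 480, 556, 581, 704.13, 934, 948 ]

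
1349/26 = 1349/26  =  51.88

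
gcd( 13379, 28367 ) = 1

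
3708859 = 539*6881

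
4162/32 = 2081/16 = 130.06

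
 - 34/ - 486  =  17/243=0.07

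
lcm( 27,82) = 2214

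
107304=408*263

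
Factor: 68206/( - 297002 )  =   - 34103/148501 = -67^1*509^1 * 148501^( -1) 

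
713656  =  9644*74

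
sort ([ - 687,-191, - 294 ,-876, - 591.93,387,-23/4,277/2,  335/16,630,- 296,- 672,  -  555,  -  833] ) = [ - 876, - 833,- 687, - 672,  -  591.93,- 555, - 296, - 294, - 191, - 23/4,  335/16,277/2, 387,  630] 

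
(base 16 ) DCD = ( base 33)382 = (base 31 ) 3KU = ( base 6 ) 24205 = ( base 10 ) 3533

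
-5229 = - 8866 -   -  3637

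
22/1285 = 22/1285 = 0.02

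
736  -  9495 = - 8759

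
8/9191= 8/9191=0.00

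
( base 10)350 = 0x15E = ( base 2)101011110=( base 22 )FK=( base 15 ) 185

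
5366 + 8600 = 13966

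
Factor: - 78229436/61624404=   -  19557359/15406101 = - 3^( - 2 )* 31^( - 1)*1291^1*15149^1 *55219^ (-1 )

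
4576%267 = 37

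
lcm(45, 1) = 45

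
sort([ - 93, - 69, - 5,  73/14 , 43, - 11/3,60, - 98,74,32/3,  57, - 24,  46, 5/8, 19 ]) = [ - 98, - 93, - 69, - 24,-5, - 11/3, 5/8, 73/14,  32/3,19,  43 , 46, 57, 60,74]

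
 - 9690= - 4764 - 4926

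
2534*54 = 136836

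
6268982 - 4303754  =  1965228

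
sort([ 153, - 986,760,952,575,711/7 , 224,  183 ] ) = [ - 986,711/7,153, 183,224 , 575 , 760, 952]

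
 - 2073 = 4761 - 6834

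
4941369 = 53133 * 93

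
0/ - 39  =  0/1 = - 0.00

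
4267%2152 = 2115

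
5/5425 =1/1085 = 0.00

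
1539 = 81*19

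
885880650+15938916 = 901819566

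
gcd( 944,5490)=2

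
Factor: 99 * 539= 53361 =3^2*7^2 *11^2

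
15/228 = 5/76=0.07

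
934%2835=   934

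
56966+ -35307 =21659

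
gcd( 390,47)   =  1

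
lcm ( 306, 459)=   918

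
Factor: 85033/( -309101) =-13^(-1)*59^( - 1 )*211^1 = - 211/767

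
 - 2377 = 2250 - 4627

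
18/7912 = 9/3956   =  0.00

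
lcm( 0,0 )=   0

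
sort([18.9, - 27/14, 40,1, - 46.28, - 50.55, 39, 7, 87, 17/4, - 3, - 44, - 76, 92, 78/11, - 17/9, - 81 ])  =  [ - 81, - 76, - 50.55, - 46.28, - 44, - 3, - 27/14, - 17/9,1, 17/4,  7, 78/11, 18.9, 39, 40, 87, 92]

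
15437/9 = 15437/9 = 1715.22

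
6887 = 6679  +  208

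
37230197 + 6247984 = 43478181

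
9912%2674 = 1890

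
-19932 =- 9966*2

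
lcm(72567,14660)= 1451340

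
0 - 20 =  - 20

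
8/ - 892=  - 2/223 =-  0.01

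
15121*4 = 60484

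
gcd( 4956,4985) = 1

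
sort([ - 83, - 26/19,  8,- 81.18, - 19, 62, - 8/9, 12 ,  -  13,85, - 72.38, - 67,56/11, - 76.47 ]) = [ - 83, - 81.18, - 76.47, - 72.38, - 67, - 19, - 13,  -  26/19, - 8/9,56/11,8,12 , 62,85] 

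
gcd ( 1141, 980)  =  7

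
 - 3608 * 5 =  - 18040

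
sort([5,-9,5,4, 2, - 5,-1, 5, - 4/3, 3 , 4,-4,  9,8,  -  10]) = [-10, - 9, - 5,- 4, - 4/3, -1, 2, 3, 4,4, 5, 5, 5,8,9 ]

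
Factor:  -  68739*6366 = -2^1*3^2 * 11^1*1061^1*2083^1 =- 437592474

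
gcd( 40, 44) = 4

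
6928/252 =1732/63= 27.49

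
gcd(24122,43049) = 1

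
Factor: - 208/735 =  - 2^4*3^ (  -  1)*5^( -1 )*7^ ( - 2)*13^1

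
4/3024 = 1/756=0.00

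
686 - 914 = - 228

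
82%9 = 1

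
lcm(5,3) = 15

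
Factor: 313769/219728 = 2^(-4)*17^1*31^(-1 ) * 443^( - 1)*18457^1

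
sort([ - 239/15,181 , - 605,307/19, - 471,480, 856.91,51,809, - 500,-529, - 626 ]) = [ - 626 ,-605,-529, -500, - 471, - 239/15,307/19,51,181, 480, 809,856.91 ] 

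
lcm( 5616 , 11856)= 106704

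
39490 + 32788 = 72278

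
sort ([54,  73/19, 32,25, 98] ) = [73/19,25,32,54, 98] 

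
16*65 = 1040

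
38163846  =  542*70413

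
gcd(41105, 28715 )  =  5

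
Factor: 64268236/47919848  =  16067059/11979962  =  2^ (-1)*1307^(-1)*4583^ (-1) * 16067059^1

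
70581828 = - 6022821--76604649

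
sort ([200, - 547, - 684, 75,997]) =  [-684,-547, 75,200,997]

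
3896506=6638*587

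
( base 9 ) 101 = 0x52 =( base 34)2e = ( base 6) 214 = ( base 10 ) 82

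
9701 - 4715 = 4986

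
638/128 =4+63/64 = 4.98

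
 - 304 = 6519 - 6823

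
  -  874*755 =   -  659870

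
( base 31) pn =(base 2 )1100011110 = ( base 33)o6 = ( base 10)798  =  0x31E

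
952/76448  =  119/9556 = 0.01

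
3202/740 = 4+121/370 = 4.33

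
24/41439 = 8/13813 = 0.00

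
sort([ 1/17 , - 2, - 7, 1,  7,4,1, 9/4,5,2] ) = [ - 7, - 2,  1/17, 1, 1, 2,9/4,4,5, 7]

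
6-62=-56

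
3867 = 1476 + 2391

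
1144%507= 130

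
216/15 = 14 + 2/5 = 14.40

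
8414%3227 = 1960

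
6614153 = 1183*5591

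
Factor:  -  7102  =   - 2^1*53^1* 67^1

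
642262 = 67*9586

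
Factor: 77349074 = 2^1*11^1*3515867^1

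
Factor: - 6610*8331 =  - 2^1 * 3^1*5^1*661^1 * 2777^1= - 55067910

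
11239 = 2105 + 9134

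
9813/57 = 172 + 3/19=172.16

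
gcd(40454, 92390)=2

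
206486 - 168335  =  38151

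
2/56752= 1/28376=0.00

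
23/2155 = 23/2155=0.01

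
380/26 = 14 + 8/13 = 14.62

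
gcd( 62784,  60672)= 192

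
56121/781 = 71+670/781 = 71.86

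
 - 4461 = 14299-18760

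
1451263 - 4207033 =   -  2755770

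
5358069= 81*66149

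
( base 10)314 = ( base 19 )GA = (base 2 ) 100111010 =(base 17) 118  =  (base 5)2224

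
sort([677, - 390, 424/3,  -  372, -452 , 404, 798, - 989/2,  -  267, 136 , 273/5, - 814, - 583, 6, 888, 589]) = [ - 814 ,-583, - 989/2,-452,  -  390,- 372, - 267,6, 273/5 , 136, 424/3,404,589,677,798, 888 ] 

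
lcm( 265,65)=3445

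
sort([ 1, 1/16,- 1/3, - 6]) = [-6, -1/3,1/16, 1] 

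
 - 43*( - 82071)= 3529053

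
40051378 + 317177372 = 357228750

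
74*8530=631220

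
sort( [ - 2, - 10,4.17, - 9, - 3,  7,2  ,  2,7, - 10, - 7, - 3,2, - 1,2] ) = [-10 ,- 10, - 9, - 7, - 3,  -  3,-2,-1,2,2,2, 2, 4.17,  7,7]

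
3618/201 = 18= 18.00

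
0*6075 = 0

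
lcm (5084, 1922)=157604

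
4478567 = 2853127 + 1625440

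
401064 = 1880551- 1479487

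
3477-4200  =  -723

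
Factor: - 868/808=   -  217/202 = -2^( - 1)*7^1*31^1 * 101^( - 1) 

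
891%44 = 11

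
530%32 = 18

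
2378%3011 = 2378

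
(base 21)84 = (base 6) 444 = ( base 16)AC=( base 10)172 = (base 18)9a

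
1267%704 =563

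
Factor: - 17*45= - 765= - 3^2*5^1 *17^1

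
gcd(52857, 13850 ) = 1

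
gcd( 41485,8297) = 8297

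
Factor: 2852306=2^1*1426153^1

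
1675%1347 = 328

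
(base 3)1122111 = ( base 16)4b1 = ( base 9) 1574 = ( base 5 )14301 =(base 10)1201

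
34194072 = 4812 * 7106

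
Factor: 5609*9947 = 55792723 = 7^3*29^1*71^1*79^1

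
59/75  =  59/75 = 0.79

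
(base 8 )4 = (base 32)4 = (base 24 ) 4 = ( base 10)4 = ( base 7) 4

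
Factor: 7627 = 29^1 * 263^1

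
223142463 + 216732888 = 439875351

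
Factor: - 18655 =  - 5^1 *7^1*13^1*41^1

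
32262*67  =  2161554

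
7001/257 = 7001/257 = 27.24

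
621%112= 61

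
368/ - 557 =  - 1 + 189/557 = - 0.66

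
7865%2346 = 827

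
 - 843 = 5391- 6234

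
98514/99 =995 +1/11 = 995.09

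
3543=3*1181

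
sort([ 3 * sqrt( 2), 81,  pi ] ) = [pi, 3 * sqrt( 2), 81]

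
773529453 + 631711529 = 1405240982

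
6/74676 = 1/12446 = 0.00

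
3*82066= 246198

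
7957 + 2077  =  10034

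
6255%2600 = 1055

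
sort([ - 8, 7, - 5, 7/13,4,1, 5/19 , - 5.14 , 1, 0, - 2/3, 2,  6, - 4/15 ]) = [-8, - 5.14,-5, - 2/3,- 4/15, 0, 5/19,7/13, 1, 1, 2,4,  6,7]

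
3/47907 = 1/15969 = 0.00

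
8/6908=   2/1727 = 0.00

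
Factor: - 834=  - 2^1 * 3^1*139^1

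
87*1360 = 118320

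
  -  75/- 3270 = 5/218 =0.02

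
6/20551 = 6/20551 = 0.00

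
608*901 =547808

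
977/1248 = 977/1248=0.78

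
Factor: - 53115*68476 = - 3637102740 =- 2^2*3^1 * 5^1*17^1 *19^1*53^1*3541^1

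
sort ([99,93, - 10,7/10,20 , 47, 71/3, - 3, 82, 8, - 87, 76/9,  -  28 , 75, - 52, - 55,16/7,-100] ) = [ - 100, - 87, - 55,-52, - 28, - 10, - 3,7/10, 16/7, 8, 76/9 , 20, 71/3,47,75, 82, 93, 99 ] 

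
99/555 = 33/185 = 0.18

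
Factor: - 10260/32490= - 2^1 * 3^1*19^( - 1 ) = - 6/19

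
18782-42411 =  - 23629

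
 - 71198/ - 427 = 166 + 316/427  =  166.74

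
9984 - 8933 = 1051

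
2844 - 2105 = 739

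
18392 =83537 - 65145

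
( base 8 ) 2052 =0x42a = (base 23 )208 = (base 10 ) 1066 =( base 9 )1414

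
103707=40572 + 63135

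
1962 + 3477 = 5439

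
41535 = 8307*5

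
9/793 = 9/793 = 0.01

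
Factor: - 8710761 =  - 3^1*2903587^1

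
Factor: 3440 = 2^4*5^1* 43^1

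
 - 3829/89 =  - 44 + 87/89 = -  43.02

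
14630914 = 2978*4913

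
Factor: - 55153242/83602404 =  -3064069/4644578 = - 2^( - 1 ) * 229^( - 1)*1553^1*1973^1*10141^ ( - 1) 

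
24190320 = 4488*5390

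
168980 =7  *24140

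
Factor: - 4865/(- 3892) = 2^( - 2)*5^1  =  5/4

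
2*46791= 93582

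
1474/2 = 737 =737.00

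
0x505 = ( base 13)77B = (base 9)1677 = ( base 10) 1285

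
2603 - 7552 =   -  4949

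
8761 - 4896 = 3865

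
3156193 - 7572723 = - 4416530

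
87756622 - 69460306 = 18296316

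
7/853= 7/853 = 0.01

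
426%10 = 6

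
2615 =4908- 2293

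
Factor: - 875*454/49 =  - 56750/7= - 2^1*5^3*7^(  -  1)*227^1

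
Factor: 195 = 3^1 * 5^1 * 13^1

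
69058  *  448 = 30937984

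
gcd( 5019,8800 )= 1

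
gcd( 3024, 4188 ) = 12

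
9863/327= 9863/327 = 30.16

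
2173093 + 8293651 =10466744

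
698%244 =210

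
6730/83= 81 + 7/83 = 81.08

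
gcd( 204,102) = 102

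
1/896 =1/896  =  0.00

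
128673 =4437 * 29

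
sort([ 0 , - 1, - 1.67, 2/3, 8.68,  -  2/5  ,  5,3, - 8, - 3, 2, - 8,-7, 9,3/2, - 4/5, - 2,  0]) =[  -  8, - 8, -7, - 3,  -  2, - 1.67  , - 1, - 4/5, - 2/5,  0,  0,2/3, 3/2,2,3 , 5,8.68, 9 ] 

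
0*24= 0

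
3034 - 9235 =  - 6201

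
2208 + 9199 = 11407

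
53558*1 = 53558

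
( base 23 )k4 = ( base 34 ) dm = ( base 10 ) 464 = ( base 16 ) 1D0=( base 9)565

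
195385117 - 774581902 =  - 579196785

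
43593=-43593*(-1) 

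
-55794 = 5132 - 60926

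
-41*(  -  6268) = 256988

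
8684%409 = 95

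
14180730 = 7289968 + 6890762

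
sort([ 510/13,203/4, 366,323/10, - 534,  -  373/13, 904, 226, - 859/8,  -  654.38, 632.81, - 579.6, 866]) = [ - 654.38, - 579.6, - 534, - 859/8 , - 373/13, 323/10, 510/13,203/4, 226, 366, 632.81, 866, 904 ] 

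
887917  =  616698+271219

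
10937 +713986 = 724923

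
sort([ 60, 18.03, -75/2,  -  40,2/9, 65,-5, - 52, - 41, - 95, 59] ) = [ - 95, - 52, - 41, - 40, - 75/2, - 5, 2/9, 18.03,59,60,65]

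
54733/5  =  10946+3/5  =  10946.60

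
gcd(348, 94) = 2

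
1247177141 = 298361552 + 948815589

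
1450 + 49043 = 50493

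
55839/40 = 1395+39/40 =1395.97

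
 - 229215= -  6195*37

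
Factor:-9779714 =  - 2^1* 7^2*99793^1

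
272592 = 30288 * 9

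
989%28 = 9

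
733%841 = 733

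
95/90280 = 19/18056 = 0.00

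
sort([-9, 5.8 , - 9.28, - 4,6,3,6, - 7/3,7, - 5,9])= [-9.28, - 9, - 5, - 4, - 7/3,3 , 5.8,6, 6, 7,9 ]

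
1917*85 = 162945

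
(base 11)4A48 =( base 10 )6586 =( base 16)19BA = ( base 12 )398A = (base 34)5NO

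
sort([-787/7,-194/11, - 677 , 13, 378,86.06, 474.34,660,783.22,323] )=[ - 677, - 787/7, - 194/11,13, 86.06,323,378,474.34,660, 783.22]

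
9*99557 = 896013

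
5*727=3635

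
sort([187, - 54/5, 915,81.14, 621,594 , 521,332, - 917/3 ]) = [- 917/3  ,- 54/5  ,  81.14, 187,332,521,594, 621,915]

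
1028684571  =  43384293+985300278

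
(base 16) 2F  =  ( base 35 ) 1c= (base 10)47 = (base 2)101111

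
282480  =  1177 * 240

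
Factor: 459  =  3^3*17^1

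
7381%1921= 1618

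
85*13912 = 1182520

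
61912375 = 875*70757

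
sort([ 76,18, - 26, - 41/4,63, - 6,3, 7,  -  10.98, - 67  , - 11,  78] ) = [ - 67,  -  26,  -  11, - 10.98,-41/4, - 6,3,7,18,63,76,78]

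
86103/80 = 1076  +  23/80= 1076.29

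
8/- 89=-1 + 81/89= - 0.09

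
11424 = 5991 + 5433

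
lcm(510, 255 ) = 510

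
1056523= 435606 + 620917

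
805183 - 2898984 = - 2093801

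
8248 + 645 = 8893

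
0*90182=0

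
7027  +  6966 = 13993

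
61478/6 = 10246 + 1/3 = 10246.33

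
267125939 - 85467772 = 181658167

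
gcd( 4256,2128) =2128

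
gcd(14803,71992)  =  1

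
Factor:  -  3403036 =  - 2^2* 7^1*13^1*9349^1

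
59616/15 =3974 + 2/5 =3974.40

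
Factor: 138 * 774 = 106812 = 2^2*3^3*23^1*43^1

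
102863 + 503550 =606413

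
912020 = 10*91202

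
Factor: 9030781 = 9030781^1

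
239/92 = 2+55/92= 2.60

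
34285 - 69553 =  - 35268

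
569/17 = 569/17 =33.47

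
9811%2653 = 1852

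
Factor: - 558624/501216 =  - 11^1*23^1 * 227^( - 1) = - 253/227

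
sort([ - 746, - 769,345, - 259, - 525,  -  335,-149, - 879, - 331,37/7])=[ - 879, - 769,-746, -525 , - 335,-331, - 259, -149,37/7, 345 ] 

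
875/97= 875/97   =  9.02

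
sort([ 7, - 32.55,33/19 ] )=[ - 32.55 , 33/19, 7 ] 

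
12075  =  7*1725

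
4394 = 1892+2502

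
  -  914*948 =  - 866472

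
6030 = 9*670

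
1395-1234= 161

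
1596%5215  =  1596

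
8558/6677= 778/607 = 1.28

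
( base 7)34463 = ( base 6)104452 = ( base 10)8816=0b10001001110000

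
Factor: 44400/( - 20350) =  - 24/11 = - 2^3 * 3^1*11^(-1 ) 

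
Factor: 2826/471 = 6 = 2^1 * 3^1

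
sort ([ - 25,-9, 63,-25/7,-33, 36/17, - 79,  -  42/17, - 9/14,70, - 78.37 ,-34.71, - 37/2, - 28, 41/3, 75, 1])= [  -  79, - 78.37, - 34.71,  -  33,-28,- 25, - 37/2, - 9 ,  -  25/7, - 42/17,-9/14, 1,36/17,41/3, 63, 70, 75]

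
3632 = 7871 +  - 4239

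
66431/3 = 22143 + 2/3 = 22143.67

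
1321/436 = 1321/436 = 3.03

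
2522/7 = 2522/7 =360.29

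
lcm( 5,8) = 40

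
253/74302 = 253/74302 = 0.00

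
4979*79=393341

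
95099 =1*95099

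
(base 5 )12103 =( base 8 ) 1607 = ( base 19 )29A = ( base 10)903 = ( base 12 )633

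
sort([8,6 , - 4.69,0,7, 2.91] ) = [ - 4.69,  0, 2.91 , 6,7,8 ]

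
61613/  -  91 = - 61613/91 = - 677.07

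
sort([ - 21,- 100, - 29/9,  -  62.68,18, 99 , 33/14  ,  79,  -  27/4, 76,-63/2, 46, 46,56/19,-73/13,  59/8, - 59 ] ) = [ - 100,- 62.68, -59, - 63/2, - 21, - 27/4, - 73/13, - 29/9, 33/14, 56/19,59/8, 18, 46, 46, 76,79, 99] 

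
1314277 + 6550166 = 7864443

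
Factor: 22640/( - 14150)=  - 8/5 = - 2^3*5^( - 1) 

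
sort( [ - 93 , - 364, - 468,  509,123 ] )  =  [ - 468, - 364, - 93, 123,509]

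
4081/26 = 4081/26 = 156.96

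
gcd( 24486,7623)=231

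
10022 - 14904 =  - 4882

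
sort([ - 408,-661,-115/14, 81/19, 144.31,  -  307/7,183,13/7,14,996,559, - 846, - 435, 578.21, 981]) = [ - 846 , - 661 , - 435, - 408,-307/7, - 115/14,13/7, 81/19, 14, 144.31,  183,559,578.21 , 981, 996 ] 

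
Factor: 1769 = 29^1*61^1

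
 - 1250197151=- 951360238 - 298836913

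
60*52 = 3120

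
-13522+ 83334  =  69812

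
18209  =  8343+9866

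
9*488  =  4392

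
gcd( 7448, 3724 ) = 3724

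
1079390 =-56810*( - 19 ) 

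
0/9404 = 0= 0.00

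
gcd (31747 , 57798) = 1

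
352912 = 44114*8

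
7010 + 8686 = 15696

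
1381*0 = 0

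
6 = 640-634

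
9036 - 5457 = 3579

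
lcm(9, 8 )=72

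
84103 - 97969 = - 13866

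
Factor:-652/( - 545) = 2^2 * 5^ (- 1 )*109^( - 1 ) * 163^1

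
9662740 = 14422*670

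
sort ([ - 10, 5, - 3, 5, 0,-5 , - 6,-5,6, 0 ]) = [ - 10,-6, - 5,-5,-3, 0,  0,5,  5,6]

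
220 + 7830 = 8050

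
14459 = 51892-37433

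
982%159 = 28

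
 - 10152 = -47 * 216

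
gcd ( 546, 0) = 546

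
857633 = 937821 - 80188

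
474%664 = 474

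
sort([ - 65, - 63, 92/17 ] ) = [  -  65, - 63,92/17 ]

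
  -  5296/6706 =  - 2648/3353 = - 0.79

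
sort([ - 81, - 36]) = [  -  81,  -  36]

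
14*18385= 257390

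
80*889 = 71120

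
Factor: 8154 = 2^1*3^3 * 151^1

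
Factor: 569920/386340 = 208/141 = 2^4 * 3^( - 1) * 13^1*47^( - 1)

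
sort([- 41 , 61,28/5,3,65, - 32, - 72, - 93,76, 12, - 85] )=[ - 93, - 85, - 72,-41,- 32, 3, 28/5,12,61, 65,76]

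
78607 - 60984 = 17623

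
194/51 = 3+41/51 = 3.80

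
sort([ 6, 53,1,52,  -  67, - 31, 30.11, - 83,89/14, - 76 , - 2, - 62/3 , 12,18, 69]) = [ - 83, - 76, - 67, - 31 ,-62/3 , - 2,1 , 6,89/14, 12,18,30.11,  52,53,69] 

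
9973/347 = 9973/347 = 28.74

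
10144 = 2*5072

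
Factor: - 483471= - 3^2* 53719^1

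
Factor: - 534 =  - 2^1*3^1 * 89^1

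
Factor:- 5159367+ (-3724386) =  -8883753 = - 3^1 *1061^1*2791^1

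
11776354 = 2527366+9248988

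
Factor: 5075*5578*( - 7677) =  - 217323202950 = -2^1 * 3^2* 5^2*7^1*29^1 * 853^1*2789^1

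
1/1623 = 1/1623 = 0.00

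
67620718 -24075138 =43545580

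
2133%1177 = 956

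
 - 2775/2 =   -  2775/2 = - 1387.50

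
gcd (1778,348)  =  2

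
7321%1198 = 133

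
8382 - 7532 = 850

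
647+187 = 834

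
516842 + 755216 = 1272058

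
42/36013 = 42/36013 = 0.00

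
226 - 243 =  - 17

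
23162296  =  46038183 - 22875887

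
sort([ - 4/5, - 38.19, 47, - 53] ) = [- 53, - 38.19, - 4/5,  47] 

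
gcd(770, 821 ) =1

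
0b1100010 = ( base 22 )4A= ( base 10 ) 98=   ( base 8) 142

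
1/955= 1/955 = 0.00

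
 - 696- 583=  - 1279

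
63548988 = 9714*6542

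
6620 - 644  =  5976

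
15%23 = 15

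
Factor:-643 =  - 643^1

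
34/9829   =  34/9829 = 0.00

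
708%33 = 15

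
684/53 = 12 + 48/53 = 12.91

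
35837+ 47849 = 83686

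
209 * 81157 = 16961813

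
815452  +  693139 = 1508591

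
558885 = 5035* 111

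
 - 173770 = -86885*2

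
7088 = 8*886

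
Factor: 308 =2^2*7^1*11^1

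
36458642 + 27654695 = 64113337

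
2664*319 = 849816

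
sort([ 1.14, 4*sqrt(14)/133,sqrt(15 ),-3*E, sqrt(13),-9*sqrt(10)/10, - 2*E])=[ - 3*E, - 2 * E, - 9*sqrt ( 10) /10, 4*sqrt( 14)/133,1.14 , sqrt(13 ) , sqrt(15 ) ]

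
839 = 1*839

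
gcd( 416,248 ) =8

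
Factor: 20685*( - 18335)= -3^1*5^2*7^1*19^1*193^1 *197^1 = - 379259475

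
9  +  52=61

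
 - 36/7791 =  - 1 + 2585/2597=-0.00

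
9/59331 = 3/19777 = 0.00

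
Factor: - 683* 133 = -7^1*19^1*683^1=- 90839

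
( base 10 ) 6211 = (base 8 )14103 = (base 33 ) 5n7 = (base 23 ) BH1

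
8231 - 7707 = 524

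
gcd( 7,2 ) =1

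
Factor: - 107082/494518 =- 3^4*661^1 * 247259^ ( -1 ) = - 53541/247259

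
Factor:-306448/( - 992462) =153224/496231 = 2^3*107^1*179^1*496231^( -1)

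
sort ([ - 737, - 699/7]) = [ - 737, - 699/7]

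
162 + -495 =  - 333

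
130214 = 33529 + 96685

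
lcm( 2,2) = 2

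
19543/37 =528+7/37 = 528.19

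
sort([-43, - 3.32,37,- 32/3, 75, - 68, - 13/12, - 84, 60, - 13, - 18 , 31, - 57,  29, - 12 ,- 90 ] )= [ - 90, - 84, - 68,-57, - 43 , - 18, - 13, - 12, - 32/3, - 3.32, - 13/12, 29,31,  37, 60, 75] 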